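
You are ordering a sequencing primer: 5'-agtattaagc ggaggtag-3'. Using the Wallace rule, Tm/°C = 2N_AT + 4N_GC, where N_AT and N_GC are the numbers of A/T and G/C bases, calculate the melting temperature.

Scanning the sequence gives A=6, T=4, C=1, G=7.
AT pairs contribute 10, GC pairs contribute 8.
Tm = 2(10) + 4(8) = 20 + 32 = 52°C

52°C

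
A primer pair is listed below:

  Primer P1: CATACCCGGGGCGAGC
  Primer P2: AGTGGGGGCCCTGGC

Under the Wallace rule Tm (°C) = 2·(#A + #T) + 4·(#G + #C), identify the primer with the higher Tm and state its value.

Primer P1, 56°C

Primer P1: A+T=4, G+C=12 → Tm = 2(4)+4(12) = 56°C
Primer P2: A+T=3, G+C=12 → Tm = 2(3)+4(12) = 54°C
56°C vs 54°C → primer P1 is higher.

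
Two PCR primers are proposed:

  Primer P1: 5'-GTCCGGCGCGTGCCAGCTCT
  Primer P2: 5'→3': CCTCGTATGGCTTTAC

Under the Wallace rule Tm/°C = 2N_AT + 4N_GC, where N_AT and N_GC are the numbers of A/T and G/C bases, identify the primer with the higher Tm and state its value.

Primer P1, 70°C

Primer P1: A+T=5, G+C=15 → Tm = 2(5)+4(15) = 70°C
Primer P2: A+T=8, G+C=8 → Tm = 2(8)+4(8) = 48°C
70°C vs 48°C → primer P1 is higher.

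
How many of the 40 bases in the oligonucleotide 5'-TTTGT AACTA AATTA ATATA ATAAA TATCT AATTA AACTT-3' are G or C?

4

Base counts: C=3, A=19, T=17, G=1
G+C = 1 + 3 = 4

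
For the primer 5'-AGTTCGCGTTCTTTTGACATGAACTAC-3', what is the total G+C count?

Counting bases: G=5, A=6, C=6, T=10
Total G or C: 5 + 6 = 11

11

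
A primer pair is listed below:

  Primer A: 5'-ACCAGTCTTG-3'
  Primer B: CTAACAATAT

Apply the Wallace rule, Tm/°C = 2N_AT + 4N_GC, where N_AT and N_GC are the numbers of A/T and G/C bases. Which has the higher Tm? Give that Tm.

Primer A, 30°C

Primer A: A+T=5, G+C=5 → Tm = 2(5)+4(5) = 30°C
Primer B: A+T=8, G+C=2 → Tm = 2(8)+4(2) = 24°C
30°C vs 24°C → primer A is higher.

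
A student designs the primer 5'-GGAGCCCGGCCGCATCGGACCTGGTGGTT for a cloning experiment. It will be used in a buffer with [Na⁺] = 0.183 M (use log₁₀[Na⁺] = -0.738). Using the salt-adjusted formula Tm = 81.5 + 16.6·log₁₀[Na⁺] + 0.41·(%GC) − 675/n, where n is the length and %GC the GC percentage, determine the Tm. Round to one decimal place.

75.7°C

Length n = 29. Counting bases: C=9, T=5, A=3, G=12
G+C = 21, so %GC = 21/29 × 100 = 72.414%
Salt term: 16.6 × (-0.738) = -12.251
GC term: 0.41 × 72.414 = 29.69; length term: −675/29 = −23.276
Tm = 81.5 + (-12.251) + 29.69 − 23.276 = 75.663 → 75.7°C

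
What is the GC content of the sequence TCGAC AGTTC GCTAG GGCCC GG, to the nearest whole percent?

68%

Scanning the sequence gives T=4, A=3, G=8, C=7.
G+C = 8 + 7 = 15 out of 22 bases
%GC = 15/22 × 100 = 68.18% ≈ 68%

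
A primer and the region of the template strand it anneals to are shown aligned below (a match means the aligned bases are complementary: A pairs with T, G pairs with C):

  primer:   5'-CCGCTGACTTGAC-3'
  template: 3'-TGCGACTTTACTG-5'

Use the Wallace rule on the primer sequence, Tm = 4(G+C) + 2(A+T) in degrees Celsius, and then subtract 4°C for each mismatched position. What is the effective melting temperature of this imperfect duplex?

30°C

Primer base counts: A=2, T=3, G=3, C=5 → A+T=5, G+C=8
Perfect-match Tm = 2(5) + 4(8) = 10 + 32 = 42°C
Mismatches (positions where the bases are not complementary): 3 (at positions 1, 8, 9)
Effective Tm = 42 − 3×4 = 42 − 12 = 30°C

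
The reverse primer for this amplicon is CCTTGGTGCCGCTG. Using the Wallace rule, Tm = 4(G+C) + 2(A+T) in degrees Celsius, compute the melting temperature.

48°C

G=5, C=5, A=0, T=4
AT pairs contribute 4, GC pairs contribute 10.
Tm = 4·10 + 2·4 = 40 + 8 = 48°C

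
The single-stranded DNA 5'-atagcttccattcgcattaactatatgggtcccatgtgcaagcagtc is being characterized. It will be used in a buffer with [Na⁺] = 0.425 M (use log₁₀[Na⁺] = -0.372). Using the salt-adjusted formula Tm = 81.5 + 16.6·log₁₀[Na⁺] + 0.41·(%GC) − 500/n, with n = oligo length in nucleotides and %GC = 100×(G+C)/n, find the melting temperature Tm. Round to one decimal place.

83.0°C

Length n = 47. Base counts: C=12, G=9, T=14, A=12
G+C = 21, so %GC = 21/47 × 100 = 44.681%
Salt term: 16.6 × (-0.372) = -6.175
GC term: 0.41 × 44.681 = 18.319; length term: −500/47 = −10.638
Tm = 81.5 + (-6.175) + 18.319 − 10.638 = 83.006 → 83.0°C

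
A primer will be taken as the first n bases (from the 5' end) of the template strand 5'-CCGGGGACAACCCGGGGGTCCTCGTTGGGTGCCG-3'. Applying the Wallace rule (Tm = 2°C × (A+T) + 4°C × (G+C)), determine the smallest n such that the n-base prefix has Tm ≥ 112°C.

First 31 bases: CCGGGGACAACCCGGGGGTCCTCGTTGGGTG → Tm = 108°C (< 112°C)
First 32 bases: CCGGGGACAACCCGGGGGTCCTCGTTGGGTGC → Tm = 112°C (≥ 112°C)
Since every base adds ≥2°C, Tm only increases with n, so the threshold is first crossed at n = 32.

n = 32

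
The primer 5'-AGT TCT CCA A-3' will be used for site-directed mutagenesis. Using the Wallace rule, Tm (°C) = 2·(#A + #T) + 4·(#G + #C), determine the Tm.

28°C

Counting bases: A=3, C=3, G=1, T=3
So N_AT = 6 and N_GC = 4.
Tm = 4·4 + 2·6 = 16 + 12 = 28°C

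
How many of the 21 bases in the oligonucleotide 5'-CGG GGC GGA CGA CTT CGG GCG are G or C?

A=2, G=11, T=2, C=6
Total G or C: 11 + 6 = 17

17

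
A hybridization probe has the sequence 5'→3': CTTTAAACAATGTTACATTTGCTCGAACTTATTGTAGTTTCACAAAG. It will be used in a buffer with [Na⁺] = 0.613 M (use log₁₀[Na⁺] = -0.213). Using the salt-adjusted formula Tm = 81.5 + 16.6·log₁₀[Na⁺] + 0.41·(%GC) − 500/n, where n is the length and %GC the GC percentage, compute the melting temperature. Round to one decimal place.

79.5°C

Length n = 47. T=18, A=15, C=8, G=6
G+C = 14, so %GC = 14/47 × 100 = 29.787%
Salt term: 16.6 × (-0.213) = -3.536
GC term: 0.41 × 29.787 = 12.213; length term: −500/47 = −10.638
Tm = 81.5 + (-3.536) + 12.213 − 10.638 = 79.539 → 79.5°C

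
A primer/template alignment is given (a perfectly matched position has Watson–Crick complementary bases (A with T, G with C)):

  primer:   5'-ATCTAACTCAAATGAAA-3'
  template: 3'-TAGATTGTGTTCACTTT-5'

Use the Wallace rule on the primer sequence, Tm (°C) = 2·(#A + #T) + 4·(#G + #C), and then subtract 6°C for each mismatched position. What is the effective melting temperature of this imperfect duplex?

Primer base counts: A=9, T=4, G=1, C=3 → A+T=13, G+C=4
Perfect-match Tm = 2(13) + 4(4) = 26 + 16 = 42°C
Mismatches (positions where the bases are not complementary): 2 (at positions 8, 12)
Effective Tm = 42 − 2×6 = 42 − 12 = 30°C

30°C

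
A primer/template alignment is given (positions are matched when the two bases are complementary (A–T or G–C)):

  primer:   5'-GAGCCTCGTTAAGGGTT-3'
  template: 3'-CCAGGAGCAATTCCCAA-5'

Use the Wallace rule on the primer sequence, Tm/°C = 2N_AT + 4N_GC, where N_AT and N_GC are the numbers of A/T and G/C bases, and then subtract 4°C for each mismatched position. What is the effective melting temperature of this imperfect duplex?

Primer base counts: A=3, T=5, G=6, C=3 → A+T=8, G+C=9
Perfect-match Tm = 2(8) + 4(9) = 16 + 36 = 52°C
Mismatches (positions where the bases are not complementary): 2 (at positions 2, 3)
Effective Tm = 52 − 2×4 = 52 − 8 = 44°C

44°C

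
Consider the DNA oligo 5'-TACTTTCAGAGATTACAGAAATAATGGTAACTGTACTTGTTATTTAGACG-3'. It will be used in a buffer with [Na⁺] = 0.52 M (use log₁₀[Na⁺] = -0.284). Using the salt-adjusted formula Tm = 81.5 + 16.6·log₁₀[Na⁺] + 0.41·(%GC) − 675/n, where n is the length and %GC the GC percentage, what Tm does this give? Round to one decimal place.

75.6°C

Length n = 50. Scanning the sequence gives G=9, C=6, A=17, T=18.
G+C = 15, so %GC = 15/50 × 100 = 30%
Salt term: 16.6 × (-0.284) = -4.714
GC term: 0.41 × 30 = 12.3; length term: −675/50 = −13.5
Tm = 81.5 + (-4.714) + 12.3 − 13.5 = 75.586 → 75.6°C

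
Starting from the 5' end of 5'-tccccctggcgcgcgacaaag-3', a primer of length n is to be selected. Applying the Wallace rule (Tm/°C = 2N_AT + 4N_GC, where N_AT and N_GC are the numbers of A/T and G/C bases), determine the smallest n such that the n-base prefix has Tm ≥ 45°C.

First 12 bases: TCCCCCTGGCGC → Tm = 44°C (< 45°C)
First 13 bases: TCCCCCTGGCGCG → Tm = 48°C (≥ 45°C)
Since every base adds ≥2°C, Tm only increases with n, so the threshold is first crossed at n = 13.

n = 13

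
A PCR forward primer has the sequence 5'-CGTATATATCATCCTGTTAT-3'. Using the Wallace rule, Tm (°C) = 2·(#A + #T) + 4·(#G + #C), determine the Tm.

Counting bases: T=9, G=2, C=4, A=5
So N_AT = 14 and N_GC = 6.
Tm = 2(14) + 4(6) = 28 + 24 = 52°C

52°C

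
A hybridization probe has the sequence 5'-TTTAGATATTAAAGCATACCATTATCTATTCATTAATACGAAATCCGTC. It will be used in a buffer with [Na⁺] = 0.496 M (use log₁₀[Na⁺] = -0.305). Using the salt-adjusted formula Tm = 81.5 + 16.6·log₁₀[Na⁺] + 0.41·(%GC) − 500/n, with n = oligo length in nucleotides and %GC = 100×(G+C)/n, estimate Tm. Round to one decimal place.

77.1°C

Length n = 49. Base counts: G=4, C=9, T=18, A=18
G+C = 13, so %GC = 13/49 × 100 = 26.531%
Salt term: 16.6 × (-0.305) = -5.063
GC term: 0.41 × 26.531 = 10.878; length term: −500/49 = −10.204
Tm = 81.5 + (-5.063) + 10.878 − 10.204 = 77.111 → 77.1°C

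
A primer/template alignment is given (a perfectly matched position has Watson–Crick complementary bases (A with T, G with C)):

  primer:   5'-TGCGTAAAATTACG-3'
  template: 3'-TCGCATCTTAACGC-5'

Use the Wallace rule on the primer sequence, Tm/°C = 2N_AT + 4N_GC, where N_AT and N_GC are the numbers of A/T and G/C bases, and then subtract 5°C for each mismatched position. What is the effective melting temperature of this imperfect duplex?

23°C

Primer base counts: A=5, T=4, G=3, C=2 → A+T=9, G+C=5
Perfect-match Tm = 2(9) + 4(5) = 18 + 20 = 38°C
Mismatches (positions where the bases are not complementary): 3 (at positions 1, 7, 12)
Effective Tm = 38 − 3×5 = 38 − 15 = 23°C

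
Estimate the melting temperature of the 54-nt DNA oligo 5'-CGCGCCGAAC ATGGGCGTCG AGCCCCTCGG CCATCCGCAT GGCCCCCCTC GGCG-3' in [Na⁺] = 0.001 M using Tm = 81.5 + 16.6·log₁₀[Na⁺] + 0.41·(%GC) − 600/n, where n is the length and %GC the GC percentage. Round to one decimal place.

52.5°C

Length n = 54. Base counts: C=25, T=6, A=6, G=17
G+C = 42, so %GC = 42/54 × 100 = 77.778%
Salt term: 16.6 × (-3) = -49.8
GC term: 0.41 × 77.778 = 31.889; length term: −600/54 = −11.111
Tm = 81.5 + (-49.8) + 31.889 − 11.111 = 52.478 → 52.5°C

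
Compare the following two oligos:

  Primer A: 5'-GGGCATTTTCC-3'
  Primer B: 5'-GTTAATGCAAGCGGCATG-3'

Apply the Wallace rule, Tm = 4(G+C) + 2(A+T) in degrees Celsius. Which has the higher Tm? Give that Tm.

Primer B, 54°C

Primer A: A+T=5, G+C=6 → Tm = 2(5)+4(6) = 34°C
Primer B: A+T=9, G+C=9 → Tm = 2(9)+4(9) = 54°C
34°C vs 54°C → primer B is higher.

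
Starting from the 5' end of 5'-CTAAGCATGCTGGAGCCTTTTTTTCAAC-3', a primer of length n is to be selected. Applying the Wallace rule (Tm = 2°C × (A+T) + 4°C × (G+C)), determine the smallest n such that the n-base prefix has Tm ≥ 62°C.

n = 21

First 20 bases: CTAAGCATGCTGGAGCCTTT → Tm = 60°C (< 62°C)
First 21 bases: CTAAGCATGCTGGAGCCTTTT → Tm = 62°C (≥ 62°C)
Each additional base adds 2°C (A/T) or 4°C (G/C), so Tm is non-decreasing in n; n = 21 is the first length to reach 62°C.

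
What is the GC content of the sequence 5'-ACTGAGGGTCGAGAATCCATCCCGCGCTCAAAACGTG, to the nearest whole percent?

57%

Base counts: G=10, T=6, C=11, A=10
G+C = 10 + 11 = 21 out of 37 bases
%GC = 21/37 × 100 = 56.76% ≈ 57%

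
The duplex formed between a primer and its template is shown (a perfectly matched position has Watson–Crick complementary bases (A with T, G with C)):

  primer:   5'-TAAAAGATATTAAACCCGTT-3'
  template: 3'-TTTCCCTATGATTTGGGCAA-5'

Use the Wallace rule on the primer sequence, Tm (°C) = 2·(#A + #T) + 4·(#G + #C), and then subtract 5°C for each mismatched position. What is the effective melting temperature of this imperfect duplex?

30°C

Primer base counts: A=9, T=6, G=2, C=3 → A+T=15, G+C=5
Perfect-match Tm = 2(15) + 4(5) = 30 + 20 = 50°C
Mismatches (positions where the bases are not complementary): 4 (at positions 1, 4, 5, 10)
Effective Tm = 50 − 4×5 = 50 − 20 = 30°C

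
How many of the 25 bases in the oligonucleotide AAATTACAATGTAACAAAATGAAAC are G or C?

5

C=3, T=5, G=2, A=15
Total G or C: 2 + 3 = 5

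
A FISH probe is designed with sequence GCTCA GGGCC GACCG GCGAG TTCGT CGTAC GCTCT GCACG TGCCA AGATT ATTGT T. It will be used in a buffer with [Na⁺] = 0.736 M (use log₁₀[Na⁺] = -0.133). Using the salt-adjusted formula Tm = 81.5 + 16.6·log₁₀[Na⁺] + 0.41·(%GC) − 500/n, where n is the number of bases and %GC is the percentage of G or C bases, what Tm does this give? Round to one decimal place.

94.5°C

Length n = 56. Base counts: G=17, T=14, C=16, A=9
G+C = 33, so %GC = 33/56 × 100 = 58.929%
Salt term: 16.6 × (-0.133) = -2.208
GC term: 0.41 × 58.929 = 24.161; length term: −500/56 = −8.929
Tm = 81.5 + (-2.208) + 24.161 − 8.929 = 94.524 → 94.5°C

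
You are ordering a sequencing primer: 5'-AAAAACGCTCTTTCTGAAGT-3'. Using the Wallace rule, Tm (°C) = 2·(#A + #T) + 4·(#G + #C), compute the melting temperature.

54°C

Scanning the sequence gives G=3, A=7, C=4, T=6.
So N_AT = 13 and N_GC = 7.
Tm = 2(13) + 4(7) = 26 + 28 = 54°C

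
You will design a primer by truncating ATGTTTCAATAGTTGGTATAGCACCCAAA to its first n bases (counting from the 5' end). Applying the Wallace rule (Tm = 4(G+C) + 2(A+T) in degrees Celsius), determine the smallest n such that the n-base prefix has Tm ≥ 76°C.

n = 28

First 27 bases: ATGTTTCAATAGTTGGTATAGCACCCA → Tm = 74°C (< 76°C)
First 28 bases: ATGTTTCAATAGTTGGTATAGCACCCAA → Tm = 76°C (≥ 76°C)
Each additional base adds 2°C (A/T) or 4°C (G/C), so Tm is non-decreasing in n; n = 28 is the first length to reach 76°C.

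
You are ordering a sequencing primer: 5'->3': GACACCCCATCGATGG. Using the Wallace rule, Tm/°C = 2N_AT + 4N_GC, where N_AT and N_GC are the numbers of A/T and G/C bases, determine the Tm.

52°C

Scanning the sequence gives G=4, A=4, C=6, T=2.
AT pairs contribute 6, GC pairs contribute 10.
Tm = 2×6 + 4×10 = 52°C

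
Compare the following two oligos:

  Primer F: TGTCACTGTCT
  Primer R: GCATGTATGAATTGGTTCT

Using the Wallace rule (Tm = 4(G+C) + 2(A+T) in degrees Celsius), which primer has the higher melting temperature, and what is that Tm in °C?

Primer R, 52°C

Primer F: A+T=6, G+C=5 → Tm = 2(6)+4(5) = 32°C
Primer R: A+T=12, G+C=7 → Tm = 2(12)+4(7) = 52°C
32°C vs 52°C → primer R is higher.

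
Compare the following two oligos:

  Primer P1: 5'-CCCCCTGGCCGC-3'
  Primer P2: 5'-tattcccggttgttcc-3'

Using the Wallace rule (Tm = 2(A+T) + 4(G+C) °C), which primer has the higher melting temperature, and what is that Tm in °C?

Primer P2, 48°C

Primer P1: A+T=1, G+C=11 → Tm = 2(1)+4(11) = 46°C
Primer P2: A+T=8, G+C=8 → Tm = 2(8)+4(8) = 48°C
46°C vs 48°C → primer P2 is higher.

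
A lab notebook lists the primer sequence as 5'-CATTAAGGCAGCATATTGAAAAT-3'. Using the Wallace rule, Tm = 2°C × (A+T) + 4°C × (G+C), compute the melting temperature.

A=10, T=6, G=4, C=3
A+T = 16, G+C = 7
Tm = 4·7 + 2·16 = 28 + 32 = 60°C

60°C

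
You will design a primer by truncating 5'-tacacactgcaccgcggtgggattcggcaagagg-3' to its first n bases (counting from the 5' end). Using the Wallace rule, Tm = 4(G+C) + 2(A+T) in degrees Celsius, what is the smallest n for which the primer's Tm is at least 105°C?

n = 33

First 32 bases: TACACACTGCACCGCGGTGGGATTCGGCAAGA → Tm = 102°C (< 105°C)
First 33 bases: TACACACTGCACCGCGGTGGGATTCGGCAAGAG → Tm = 106°C (≥ 105°C)
Each additional base adds 2°C (A/T) or 4°C (G/C), so Tm is non-decreasing in n; n = 33 is the first length to reach 105°C.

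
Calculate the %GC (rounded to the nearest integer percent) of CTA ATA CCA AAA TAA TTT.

Scanning the sequence gives T=6, A=9, C=3, G=0.
G+C = 0 + 3 = 3 out of 18 bases
%GC = 3/18 × 100 = 16.67% ≈ 17%

17%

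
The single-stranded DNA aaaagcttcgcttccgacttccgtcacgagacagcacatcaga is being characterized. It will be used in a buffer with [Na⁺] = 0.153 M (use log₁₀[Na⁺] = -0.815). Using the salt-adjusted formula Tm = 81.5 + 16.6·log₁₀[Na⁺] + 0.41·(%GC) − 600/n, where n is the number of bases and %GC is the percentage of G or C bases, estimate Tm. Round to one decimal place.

Length n = 43. C=14, A=13, G=8, T=8
G+C = 22, so %GC = 22/43 × 100 = 51.163%
Salt term: 16.6 × (-0.815) = -13.529
GC term: 0.41 × 51.163 = 20.977; length term: −600/43 = −13.953
Tm = 81.5 + (-13.529) + 20.977 − 13.953 = 74.995 → 75.0°C

75.0°C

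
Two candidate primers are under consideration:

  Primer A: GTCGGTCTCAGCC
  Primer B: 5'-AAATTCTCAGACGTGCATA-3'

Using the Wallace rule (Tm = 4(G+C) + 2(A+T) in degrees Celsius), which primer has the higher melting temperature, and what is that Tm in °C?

Primer A: A+T=4, G+C=9 → Tm = 2(4)+4(9) = 44°C
Primer B: A+T=12, G+C=7 → Tm = 2(12)+4(7) = 52°C
44°C vs 52°C → primer B is higher.

Primer B, 52°C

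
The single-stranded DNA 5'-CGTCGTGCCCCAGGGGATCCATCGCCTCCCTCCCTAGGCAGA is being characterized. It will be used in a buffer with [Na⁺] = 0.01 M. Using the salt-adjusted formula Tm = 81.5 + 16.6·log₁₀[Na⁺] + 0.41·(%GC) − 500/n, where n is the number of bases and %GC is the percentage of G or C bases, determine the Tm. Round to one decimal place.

Length n = 42. Counting bases: G=11, T=7, A=6, C=18
G+C = 29, so %GC = 29/42 × 100 = 69.048%
Salt term: 16.6 × (-2) = -33.2
GC term: 0.41 × 69.048 = 28.31; length term: −500/42 = −11.905
Tm = 81.5 + (-33.2) + 28.31 − 11.905 = 64.705 → 64.7°C

64.7°C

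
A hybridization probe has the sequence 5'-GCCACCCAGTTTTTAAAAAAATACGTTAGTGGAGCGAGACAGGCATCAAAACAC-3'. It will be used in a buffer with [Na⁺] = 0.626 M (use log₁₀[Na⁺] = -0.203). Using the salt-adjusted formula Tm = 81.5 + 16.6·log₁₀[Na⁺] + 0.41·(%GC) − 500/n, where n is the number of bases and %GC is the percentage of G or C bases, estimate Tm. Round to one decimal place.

86.3°C

Length n = 54. Base counts: G=11, T=10, A=21, C=12
G+C = 23, so %GC = 23/54 × 100 = 42.593%
Salt term: 16.6 × (-0.203) = -3.37
GC term: 0.41 × 42.593 = 17.463; length term: −500/54 = −9.259
Tm = 81.5 + (-3.37) + 17.463 − 9.259 = 86.334 → 86.3°C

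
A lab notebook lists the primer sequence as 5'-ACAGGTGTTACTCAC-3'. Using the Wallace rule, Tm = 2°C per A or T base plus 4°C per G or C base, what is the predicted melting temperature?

Base counts: A=4, T=4, G=3, C=4
So N_AT = 8 and N_GC = 7.
Tm = 2(8) + 4(7) = 16 + 28 = 44°C

44°C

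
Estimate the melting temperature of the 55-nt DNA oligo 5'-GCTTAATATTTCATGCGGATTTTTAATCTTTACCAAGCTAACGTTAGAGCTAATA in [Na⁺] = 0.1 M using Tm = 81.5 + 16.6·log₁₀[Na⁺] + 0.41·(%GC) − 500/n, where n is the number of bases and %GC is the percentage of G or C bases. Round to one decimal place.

68.5°C

Length n = 55. Counting bases: A=17, T=21, C=9, G=8
G+C = 17, so %GC = 17/55 × 100 = 30.909%
Salt term: 16.6 × (-1) = -16.6
GC term: 0.41 × 30.909 = 12.673; length term: −500/55 = −9.091
Tm = 81.5 + (-16.6) + 12.673 − 9.091 = 68.482 → 68.5°C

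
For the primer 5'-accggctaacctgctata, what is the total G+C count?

Counting bases: C=6, G=3, T=4, A=5
G+C = 3 + 6 = 9

9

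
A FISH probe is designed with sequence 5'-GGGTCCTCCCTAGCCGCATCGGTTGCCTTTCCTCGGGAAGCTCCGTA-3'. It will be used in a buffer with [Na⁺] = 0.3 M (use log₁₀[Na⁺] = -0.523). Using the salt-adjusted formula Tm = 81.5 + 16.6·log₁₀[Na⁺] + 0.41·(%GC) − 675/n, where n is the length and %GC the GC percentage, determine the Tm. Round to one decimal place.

Length n = 47. Counting bases: T=12, C=17, A=5, G=13
G+C = 30, so %GC = 30/47 × 100 = 63.83%
Salt term: 16.6 × (-0.523) = -8.682
GC term: 0.41 × 63.83 = 26.17; length term: −675/47 = −14.362
Tm = 81.5 + (-8.682) + 26.17 − 14.362 = 84.626 → 84.6°C

84.6°C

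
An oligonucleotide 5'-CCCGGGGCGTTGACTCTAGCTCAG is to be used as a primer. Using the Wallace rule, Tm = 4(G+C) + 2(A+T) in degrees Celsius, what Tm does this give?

80°C

G=8, A=3, T=5, C=8
AT pairs contribute 8, GC pairs contribute 16.
Tm = 2(8) + 4(16) = 16 + 64 = 80°C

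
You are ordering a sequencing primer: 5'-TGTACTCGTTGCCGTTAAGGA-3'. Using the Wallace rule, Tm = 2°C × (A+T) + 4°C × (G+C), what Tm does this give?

62°C

Base counts: T=7, G=6, A=4, C=4
A+T = 11, G+C = 10
Tm = 4·10 + 2·11 = 40 + 22 = 62°C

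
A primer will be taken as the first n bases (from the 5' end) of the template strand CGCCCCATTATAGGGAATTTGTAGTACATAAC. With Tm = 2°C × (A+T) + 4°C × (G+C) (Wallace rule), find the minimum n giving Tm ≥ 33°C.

n = 11

First 10 bases: CGCCCCATTA → Tm = 32°C (< 33°C)
First 11 bases: CGCCCCATTAT → Tm = 34°C (≥ 33°C)
Since every base adds ≥2°C, Tm only increases with n, so the threshold is first crossed at n = 11.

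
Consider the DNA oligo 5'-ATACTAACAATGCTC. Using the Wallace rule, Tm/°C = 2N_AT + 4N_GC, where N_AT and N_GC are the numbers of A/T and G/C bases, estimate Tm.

40°C

Counting bases: A=6, G=1, C=4, T=4
A+T = 10, G+C = 5
Tm = 2(10) + 4(5) = 20 + 20 = 40°C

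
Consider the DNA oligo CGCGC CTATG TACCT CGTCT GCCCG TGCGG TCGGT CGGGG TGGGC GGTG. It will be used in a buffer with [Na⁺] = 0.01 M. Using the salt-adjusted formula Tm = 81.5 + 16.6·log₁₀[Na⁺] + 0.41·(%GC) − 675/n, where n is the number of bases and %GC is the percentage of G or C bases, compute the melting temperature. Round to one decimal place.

64.6°C

Length n = 49. Counting bases: G=21, A=2, C=15, T=11
G+C = 36, so %GC = 36/49 × 100 = 73.469%
Salt term: 16.6 × (-2) = -33.2
GC term: 0.41 × 73.469 = 30.122; length term: −675/49 = −13.776
Tm = 81.5 + (-33.2) + 30.122 − 13.776 = 64.646 → 64.6°C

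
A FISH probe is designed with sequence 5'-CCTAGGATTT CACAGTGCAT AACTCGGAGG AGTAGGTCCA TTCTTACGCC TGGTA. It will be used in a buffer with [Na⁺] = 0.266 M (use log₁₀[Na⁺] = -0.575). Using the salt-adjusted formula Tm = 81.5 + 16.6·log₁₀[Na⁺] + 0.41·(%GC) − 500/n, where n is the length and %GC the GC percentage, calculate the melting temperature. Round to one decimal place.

Length n = 55. Counting bases: C=13, G=14, T=15, A=13
G+C = 27, so %GC = 27/55 × 100 = 49.091%
Salt term: 16.6 × (-0.575) = -9.545
GC term: 0.41 × 49.091 = 20.127; length term: −500/55 = −9.091
Tm = 81.5 + (-9.545) + 20.127 − 9.091 = 82.991 → 83.0°C

83.0°C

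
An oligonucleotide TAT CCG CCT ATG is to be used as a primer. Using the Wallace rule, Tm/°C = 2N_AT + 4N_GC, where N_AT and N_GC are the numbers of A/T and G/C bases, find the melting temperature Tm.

36°C

Base counts: C=4, T=4, G=2, A=2
A+T = 6, G+C = 6
Tm = 2×6 + 4×6 = 36°C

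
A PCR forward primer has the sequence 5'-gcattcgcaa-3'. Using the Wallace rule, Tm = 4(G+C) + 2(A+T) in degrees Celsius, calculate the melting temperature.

30°C

Counting bases: T=2, A=3, C=3, G=2
So N_AT = 5 and N_GC = 5.
Tm = 4·5 + 2·5 = 20 + 10 = 30°C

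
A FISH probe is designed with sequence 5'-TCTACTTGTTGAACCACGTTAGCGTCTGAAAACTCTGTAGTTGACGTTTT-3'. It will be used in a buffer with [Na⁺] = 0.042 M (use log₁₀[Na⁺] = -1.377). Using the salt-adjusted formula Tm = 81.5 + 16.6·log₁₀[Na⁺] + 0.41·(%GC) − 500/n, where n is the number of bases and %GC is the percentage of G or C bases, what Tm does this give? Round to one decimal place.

Length n = 50. Scanning the sequence gives T=19, A=11, G=10, C=10.
G+C = 20, so %GC = 20/50 × 100 = 40%
Salt term: 16.6 × (-1.377) = -22.858
GC term: 0.41 × 40 = 16.4; length term: −500/50 = −10
Tm = 81.5 + (-22.858) + 16.4 − 10 = 65.042 → 65.0°C

65.0°C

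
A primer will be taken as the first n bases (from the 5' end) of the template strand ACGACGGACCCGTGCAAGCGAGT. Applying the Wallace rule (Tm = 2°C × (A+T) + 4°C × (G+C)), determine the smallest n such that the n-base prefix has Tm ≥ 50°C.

n = 15

First 14 bases: ACGACGGACCCGTG → Tm = 48°C (< 50°C)
First 15 bases: ACGACGGACCCGTGC → Tm = 52°C (≥ 50°C)
Each additional base adds 2°C (A/T) or 4°C (G/C), so Tm is non-decreasing in n; n = 15 is the first length to reach 50°C.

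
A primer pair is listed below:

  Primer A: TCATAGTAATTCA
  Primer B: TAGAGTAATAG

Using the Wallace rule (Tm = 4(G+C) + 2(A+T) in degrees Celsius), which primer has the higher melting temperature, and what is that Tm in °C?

Primer A: A+T=10, G+C=3 → Tm = 2(10)+4(3) = 32°C
Primer B: A+T=8, G+C=3 → Tm = 2(8)+4(3) = 28°C
32°C vs 28°C → primer A is higher.

Primer A, 32°C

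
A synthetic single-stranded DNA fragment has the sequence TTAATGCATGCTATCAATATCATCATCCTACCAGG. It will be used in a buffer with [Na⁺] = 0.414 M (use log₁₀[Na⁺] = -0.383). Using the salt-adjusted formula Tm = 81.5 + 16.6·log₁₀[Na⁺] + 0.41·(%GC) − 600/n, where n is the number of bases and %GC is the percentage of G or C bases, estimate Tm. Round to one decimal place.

73.2°C

Length n = 35. Base counts: T=11, A=11, C=9, G=4
G+C = 13, so %GC = 13/35 × 100 = 37.143%
Salt term: 16.6 × (-0.383) = -6.358
GC term: 0.41 × 37.143 = 15.229; length term: −600/35 = −17.143
Tm = 81.5 + (-6.358) + 15.229 − 17.143 = 73.228 → 73.2°C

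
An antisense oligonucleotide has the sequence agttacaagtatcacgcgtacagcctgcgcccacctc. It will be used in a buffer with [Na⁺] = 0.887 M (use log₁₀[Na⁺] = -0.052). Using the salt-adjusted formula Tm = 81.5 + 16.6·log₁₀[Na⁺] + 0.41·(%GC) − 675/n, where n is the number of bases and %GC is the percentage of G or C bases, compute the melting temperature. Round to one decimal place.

85.7°C

Length n = 37. A=9, C=14, G=7, T=7
G+C = 21, so %GC = 21/37 × 100 = 56.757%
Salt term: 16.6 × (-0.052) = -0.863
GC term: 0.41 × 56.757 = 23.27; length term: −675/37 = −18.243
Tm = 81.5 + (-0.863) + 23.27 − 18.243 = 85.664 → 85.7°C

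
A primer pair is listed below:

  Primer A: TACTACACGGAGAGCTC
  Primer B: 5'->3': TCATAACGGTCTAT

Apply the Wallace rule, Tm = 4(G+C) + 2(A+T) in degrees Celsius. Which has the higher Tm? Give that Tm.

Primer A: A+T=8, G+C=9 → Tm = 2(8)+4(9) = 52°C
Primer B: A+T=9, G+C=5 → Tm = 2(9)+4(5) = 38°C
52°C vs 38°C → primer A is higher.

Primer A, 52°C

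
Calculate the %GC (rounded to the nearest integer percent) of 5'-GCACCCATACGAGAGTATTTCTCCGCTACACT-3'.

Counting bases: T=8, A=8, C=11, G=5
G+C = 5 + 11 = 16 out of 32 bases
%GC = 16/32 × 100 = 50% ≈ 50%

50%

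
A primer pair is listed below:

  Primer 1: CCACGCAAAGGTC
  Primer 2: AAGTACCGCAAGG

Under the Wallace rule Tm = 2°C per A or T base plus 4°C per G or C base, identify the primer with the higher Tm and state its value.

Primer 1, 42°C

Primer 1: A+T=5, G+C=8 → Tm = 2(5)+4(8) = 42°C
Primer 2: A+T=6, G+C=7 → Tm = 2(6)+4(7) = 40°C
42°C vs 40°C → primer 1 is higher.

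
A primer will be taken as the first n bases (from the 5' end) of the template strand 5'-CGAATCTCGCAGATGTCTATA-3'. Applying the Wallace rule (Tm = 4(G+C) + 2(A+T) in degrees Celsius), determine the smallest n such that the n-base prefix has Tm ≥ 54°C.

n = 18

First 17 bases: CGAATCTCGCAGATGTC → Tm = 52°C (< 54°C)
First 18 bases: CGAATCTCGCAGATGTCT → Tm = 54°C (≥ 54°C)
Each additional base adds 2°C (A/T) or 4°C (G/C), so Tm is non-decreasing in n; n = 18 is the first length to reach 54°C.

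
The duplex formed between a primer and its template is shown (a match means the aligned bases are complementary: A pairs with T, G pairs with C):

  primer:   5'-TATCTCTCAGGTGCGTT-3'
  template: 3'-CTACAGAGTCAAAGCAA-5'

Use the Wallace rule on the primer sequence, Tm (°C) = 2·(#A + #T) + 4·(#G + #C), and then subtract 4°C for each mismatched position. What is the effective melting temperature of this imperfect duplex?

Primer base counts: A=2, T=7, G=4, C=4 → A+T=9, G+C=8
Perfect-match Tm = 2(9) + 4(8) = 18 + 32 = 50°C
Mismatches (positions where the bases are not complementary): 4 (at positions 1, 4, 11, 13)
Effective Tm = 50 − 4×4 = 50 − 16 = 34°C

34°C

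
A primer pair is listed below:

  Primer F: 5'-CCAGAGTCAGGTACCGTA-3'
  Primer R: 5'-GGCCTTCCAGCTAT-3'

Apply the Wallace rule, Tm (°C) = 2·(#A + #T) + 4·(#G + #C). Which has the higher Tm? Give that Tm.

Primer F: A+T=8, G+C=10 → Tm = 2(8)+4(10) = 56°C
Primer R: A+T=6, G+C=8 → Tm = 2(6)+4(8) = 44°C
56°C vs 44°C → primer F is higher.

Primer F, 56°C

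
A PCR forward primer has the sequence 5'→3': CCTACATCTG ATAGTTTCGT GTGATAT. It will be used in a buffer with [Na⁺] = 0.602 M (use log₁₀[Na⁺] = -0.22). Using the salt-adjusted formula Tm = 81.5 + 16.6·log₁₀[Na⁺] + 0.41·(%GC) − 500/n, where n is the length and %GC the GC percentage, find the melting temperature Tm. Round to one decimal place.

74.5°C

Length n = 27. Scanning the sequence gives G=5, C=5, T=11, A=6.
G+C = 10, so %GC = 10/27 × 100 = 37.037%
Salt term: 16.6 × (-0.22) = -3.652
GC term: 0.41 × 37.037 = 15.185; length term: −500/27 = −18.519
Tm = 81.5 + (-3.652) + 15.185 − 18.519 = 74.514 → 74.5°C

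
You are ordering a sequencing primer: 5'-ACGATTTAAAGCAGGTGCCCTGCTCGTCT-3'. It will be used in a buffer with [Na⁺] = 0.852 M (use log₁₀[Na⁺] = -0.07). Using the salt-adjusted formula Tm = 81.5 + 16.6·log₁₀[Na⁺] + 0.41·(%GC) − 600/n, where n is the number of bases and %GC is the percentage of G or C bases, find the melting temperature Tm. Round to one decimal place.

80.9°C

Length n = 29. Base counts: C=8, A=6, T=8, G=7
G+C = 15, so %GC = 15/29 × 100 = 51.724%
Salt term: 16.6 × (-0.07) = -1.162
GC term: 0.41 × 51.724 = 21.207; length term: −600/29 = −20.69
Tm = 81.5 + (-1.162) + 21.207 − 20.69 = 80.855 → 80.9°C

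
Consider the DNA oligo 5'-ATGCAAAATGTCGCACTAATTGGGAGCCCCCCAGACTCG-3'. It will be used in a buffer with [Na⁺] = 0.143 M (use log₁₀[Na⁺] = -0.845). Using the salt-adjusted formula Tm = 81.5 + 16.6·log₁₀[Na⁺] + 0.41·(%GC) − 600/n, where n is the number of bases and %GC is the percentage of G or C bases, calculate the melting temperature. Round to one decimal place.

74.2°C

Length n = 39. A=11, T=7, C=12, G=9
G+C = 21, so %GC = 21/39 × 100 = 53.846%
Salt term: 16.6 × (-0.845) = -14.027
GC term: 0.41 × 53.846 = 22.077; length term: −600/39 = −15.385
Tm = 81.5 + (-14.027) + 22.077 − 15.385 = 74.165 → 74.2°C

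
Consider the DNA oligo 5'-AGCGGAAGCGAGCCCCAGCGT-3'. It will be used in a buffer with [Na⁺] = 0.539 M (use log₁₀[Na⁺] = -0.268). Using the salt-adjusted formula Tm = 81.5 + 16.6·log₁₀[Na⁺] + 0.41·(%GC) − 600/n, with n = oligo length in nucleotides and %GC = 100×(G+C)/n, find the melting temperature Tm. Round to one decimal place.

77.8°C

Length n = 21. Scanning the sequence gives T=1, G=8, C=7, A=5.
G+C = 15, so %GC = 15/21 × 100 = 71.429%
Salt term: 16.6 × (-0.268) = -4.449
GC term: 0.41 × 71.429 = 29.286; length term: −600/21 = −28.571
Tm = 81.5 + (-4.449) + 29.286 − 28.571 = 77.766 → 77.8°C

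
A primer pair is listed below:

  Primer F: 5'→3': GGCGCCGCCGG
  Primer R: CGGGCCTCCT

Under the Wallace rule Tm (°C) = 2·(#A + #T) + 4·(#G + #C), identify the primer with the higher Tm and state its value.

Primer F, 44°C

Primer F: A+T=0, G+C=11 → Tm = 2(0)+4(11) = 44°C
Primer R: A+T=2, G+C=8 → Tm = 2(2)+4(8) = 36°C
44°C vs 36°C → primer F is higher.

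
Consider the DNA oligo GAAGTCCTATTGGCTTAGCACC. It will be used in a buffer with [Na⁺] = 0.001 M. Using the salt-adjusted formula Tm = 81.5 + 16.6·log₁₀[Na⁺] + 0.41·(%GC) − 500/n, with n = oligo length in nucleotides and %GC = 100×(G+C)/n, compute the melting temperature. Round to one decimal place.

Length n = 22. Scanning the sequence gives T=6, C=6, A=5, G=5.
G+C = 11, so %GC = 11/22 × 100 = 50%
Salt term: 16.6 × (-3) = -49.8
GC term: 0.41 × 50 = 20.5; length term: −500/22 = −22.727
Tm = 81.5 + (-49.8) + 20.5 − 22.727 = 29.473 → 29.5°C

29.5°C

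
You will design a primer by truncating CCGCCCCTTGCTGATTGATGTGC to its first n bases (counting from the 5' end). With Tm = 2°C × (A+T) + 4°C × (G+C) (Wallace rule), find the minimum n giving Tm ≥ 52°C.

First 15 bases: CCGCCCCTTGCTGAT → Tm = 50°C (< 52°C)
First 16 bases: CCGCCCCTTGCTGATT → Tm = 52°C (≥ 52°C)
Each additional base adds 2°C (A/T) or 4°C (G/C), so Tm is non-decreasing in n; n = 16 is the first length to reach 52°C.

n = 16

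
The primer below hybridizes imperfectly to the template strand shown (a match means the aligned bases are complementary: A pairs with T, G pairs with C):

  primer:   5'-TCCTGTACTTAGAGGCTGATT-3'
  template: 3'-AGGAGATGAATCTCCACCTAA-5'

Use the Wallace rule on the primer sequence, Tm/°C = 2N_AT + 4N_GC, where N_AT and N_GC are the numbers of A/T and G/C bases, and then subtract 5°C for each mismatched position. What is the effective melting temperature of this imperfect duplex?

Primer base counts: A=4, T=8, G=5, C=4 → A+T=12, G+C=9
Perfect-match Tm = 2(12) + 4(9) = 24 + 36 = 60°C
Mismatches (positions where the bases are not complementary): 3 (at positions 5, 16, 17)
Effective Tm = 60 − 3×5 = 60 − 15 = 45°C

45°C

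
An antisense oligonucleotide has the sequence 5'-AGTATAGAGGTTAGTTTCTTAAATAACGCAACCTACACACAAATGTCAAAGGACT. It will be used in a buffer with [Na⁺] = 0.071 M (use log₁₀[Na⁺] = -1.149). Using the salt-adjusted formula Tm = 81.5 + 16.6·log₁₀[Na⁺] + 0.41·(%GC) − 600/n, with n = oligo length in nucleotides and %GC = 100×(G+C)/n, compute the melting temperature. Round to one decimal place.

65.7°C

Length n = 55. Scanning the sequence gives C=10, A=22, G=9, T=14.
G+C = 19, so %GC = 19/55 × 100 = 34.545%
Salt term: 16.6 × (-1.149) = -19.073
GC term: 0.41 × 34.545 = 14.163; length term: −600/55 = −10.909
Tm = 81.5 + (-19.073) + 14.163 − 10.909 = 65.681 → 65.7°C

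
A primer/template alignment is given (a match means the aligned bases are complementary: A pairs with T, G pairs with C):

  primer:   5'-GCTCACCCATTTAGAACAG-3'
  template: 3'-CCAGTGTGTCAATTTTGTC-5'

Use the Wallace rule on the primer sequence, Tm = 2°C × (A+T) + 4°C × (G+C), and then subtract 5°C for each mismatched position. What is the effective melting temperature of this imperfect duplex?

36°C

Primer base counts: A=6, T=4, G=3, C=6 → A+T=10, G+C=9
Perfect-match Tm = 2(10) + 4(9) = 20 + 36 = 56°C
Mismatches (positions where the bases are not complementary): 4 (at positions 2, 7, 10, 14)
Effective Tm = 56 − 4×5 = 56 − 20 = 36°C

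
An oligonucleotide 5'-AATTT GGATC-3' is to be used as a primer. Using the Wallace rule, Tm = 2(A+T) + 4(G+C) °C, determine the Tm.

26°C

Base counts: A=3, C=1, G=2, T=4
So N_AT = 7 and N_GC = 3.
Tm = 4·3 + 2·7 = 12 + 14 = 26°C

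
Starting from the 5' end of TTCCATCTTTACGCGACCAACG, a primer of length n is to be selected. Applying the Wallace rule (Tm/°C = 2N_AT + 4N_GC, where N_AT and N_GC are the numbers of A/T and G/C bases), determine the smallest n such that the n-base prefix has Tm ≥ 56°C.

n = 19

First 18 bases: TTCCATCTTTACGCGACC → Tm = 54°C (< 56°C)
First 19 bases: TTCCATCTTTACGCGACCA → Tm = 56°C (≥ 56°C)
Since every base adds ≥2°C, Tm only increases with n, so the threshold is first crossed at n = 19.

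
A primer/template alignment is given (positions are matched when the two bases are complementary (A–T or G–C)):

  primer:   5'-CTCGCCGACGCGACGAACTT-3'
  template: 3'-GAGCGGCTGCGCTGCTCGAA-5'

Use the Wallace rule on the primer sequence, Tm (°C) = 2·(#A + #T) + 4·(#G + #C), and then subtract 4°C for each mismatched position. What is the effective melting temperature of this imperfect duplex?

Primer base counts: A=4, T=3, G=5, C=8 → A+T=7, G+C=13
Perfect-match Tm = 2(7) + 4(13) = 14 + 52 = 66°C
Mismatches (positions where the bases are not complementary): 1 (at position 17)
Effective Tm = 66 − 1×4 = 66 − 4 = 62°C

62°C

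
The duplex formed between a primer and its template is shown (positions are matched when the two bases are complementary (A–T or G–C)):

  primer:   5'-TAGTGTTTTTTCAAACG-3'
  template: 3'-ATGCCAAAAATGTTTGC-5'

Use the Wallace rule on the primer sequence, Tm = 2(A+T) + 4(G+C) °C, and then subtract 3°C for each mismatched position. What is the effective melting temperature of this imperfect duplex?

35°C

Primer base counts: A=4, T=8, G=3, C=2 → A+T=12, G+C=5
Perfect-match Tm = 2(12) + 4(5) = 24 + 20 = 44°C
Mismatches (positions where the bases are not complementary): 3 (at positions 3, 4, 11)
Effective Tm = 44 − 3×3 = 44 − 9 = 35°C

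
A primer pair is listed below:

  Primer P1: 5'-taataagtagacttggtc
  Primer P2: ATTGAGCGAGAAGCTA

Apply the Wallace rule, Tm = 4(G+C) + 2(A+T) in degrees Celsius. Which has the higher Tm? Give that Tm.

Primer P1, 48°C

Primer P1: A+T=12, G+C=6 → Tm = 2(12)+4(6) = 48°C
Primer P2: A+T=9, G+C=7 → Tm = 2(9)+4(7) = 46°C
48°C vs 46°C → primer P1 is higher.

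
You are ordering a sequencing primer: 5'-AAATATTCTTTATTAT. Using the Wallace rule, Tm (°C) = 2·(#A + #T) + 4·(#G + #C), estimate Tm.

34°C

Counting bases: C=1, G=0, A=6, T=9
A+T = 15, G+C = 1
Tm = 4·1 + 2·15 = 4 + 30 = 34°C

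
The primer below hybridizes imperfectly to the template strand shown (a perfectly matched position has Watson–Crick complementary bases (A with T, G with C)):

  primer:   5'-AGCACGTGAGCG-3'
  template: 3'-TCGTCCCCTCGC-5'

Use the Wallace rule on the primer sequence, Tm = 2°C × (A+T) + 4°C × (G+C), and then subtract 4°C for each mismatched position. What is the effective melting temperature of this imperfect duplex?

32°C

Primer base counts: A=3, T=1, G=5, C=3 → A+T=4, G+C=8
Perfect-match Tm = 2(4) + 4(8) = 8 + 32 = 40°C
Mismatches (positions where the bases are not complementary): 2 (at positions 5, 7)
Effective Tm = 40 − 2×4 = 40 − 8 = 32°C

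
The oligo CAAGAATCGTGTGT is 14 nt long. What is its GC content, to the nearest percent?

43%

Scanning the sequence gives G=4, C=2, T=4, A=4.
G+C = 4 + 2 = 6 out of 14 bases
%GC = 6/14 × 100 = 42.86% ≈ 43%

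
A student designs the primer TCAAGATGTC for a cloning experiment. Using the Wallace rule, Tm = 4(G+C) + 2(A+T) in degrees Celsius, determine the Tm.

28°C

Base counts: A=3, T=3, G=2, C=2
AT pairs contribute 6, GC pairs contribute 4.
Tm = 2(6) + 4(4) = 12 + 16 = 28°C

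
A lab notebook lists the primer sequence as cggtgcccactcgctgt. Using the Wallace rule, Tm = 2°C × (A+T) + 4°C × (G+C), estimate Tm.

58°C

Counting bases: A=1, T=4, C=7, G=5
A+T = 5, G+C = 12
Tm = 2(5) + 4(12) = 10 + 48 = 58°C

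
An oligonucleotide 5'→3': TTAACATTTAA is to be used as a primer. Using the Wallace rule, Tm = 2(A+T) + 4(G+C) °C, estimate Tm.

24°C

Scanning the sequence gives G=0, C=1, T=5, A=5.
AT pairs contribute 10, GC pairs contribute 1.
Tm = 4·1 + 2·10 = 4 + 20 = 24°C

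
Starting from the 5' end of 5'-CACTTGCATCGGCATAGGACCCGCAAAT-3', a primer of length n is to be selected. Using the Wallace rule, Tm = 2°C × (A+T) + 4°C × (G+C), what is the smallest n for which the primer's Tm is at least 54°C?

n = 18

First 17 bases: CACTTGCATCGGCATAG → Tm = 52°C (< 54°C)
First 18 bases: CACTTGCATCGGCATAGG → Tm = 56°C (≥ 54°C)
Since every base adds ≥2°C, Tm only increases with n, so the threshold is first crossed at n = 18.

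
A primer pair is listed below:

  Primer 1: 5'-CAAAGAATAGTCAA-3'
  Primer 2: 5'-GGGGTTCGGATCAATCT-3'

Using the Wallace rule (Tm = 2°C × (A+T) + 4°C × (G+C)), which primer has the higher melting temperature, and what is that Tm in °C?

Primer 1: A+T=10, G+C=4 → Tm = 2(10)+4(4) = 36°C
Primer 2: A+T=8, G+C=9 → Tm = 2(8)+4(9) = 52°C
36°C vs 52°C → primer 2 is higher.

Primer 2, 52°C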